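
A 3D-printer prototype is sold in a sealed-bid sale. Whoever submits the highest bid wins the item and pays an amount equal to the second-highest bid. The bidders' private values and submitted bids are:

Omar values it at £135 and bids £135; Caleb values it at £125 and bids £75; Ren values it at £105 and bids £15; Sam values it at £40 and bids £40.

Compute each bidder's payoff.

Bids in descending order: Omar £135, then Caleb £75, then Sam £40, then Ren £15.
Omar has the top bid and wins; the price is the second-highest bid, £75.
Omar's payoff = £135 − £75 = £60. All other bidders lose, so their payoff is 0.

Payoffs: Omar £60, Caleb £0, Ren £0, Sam £0.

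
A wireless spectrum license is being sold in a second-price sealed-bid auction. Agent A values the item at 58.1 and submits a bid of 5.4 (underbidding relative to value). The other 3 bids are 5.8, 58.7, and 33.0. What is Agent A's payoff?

Agent A's payoff: 0.0.

Highest competing bid: 58.7.
Agent A's bid 5.4 is not the highest, so Agent A loses, pays nothing, and earns zero payoff.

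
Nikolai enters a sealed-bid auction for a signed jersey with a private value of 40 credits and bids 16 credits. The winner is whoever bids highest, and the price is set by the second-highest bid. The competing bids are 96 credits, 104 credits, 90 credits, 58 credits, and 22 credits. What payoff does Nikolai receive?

Highest competing bid: 104 credits.
Nikolai's bid 16 credits is not the highest, so Nikolai loses, pays nothing, and earns zero payoff.

Nikolai's payoff: 0 credits.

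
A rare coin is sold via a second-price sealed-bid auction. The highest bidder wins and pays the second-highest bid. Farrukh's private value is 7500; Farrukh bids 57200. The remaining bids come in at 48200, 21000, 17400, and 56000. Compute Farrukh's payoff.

Highest competing bid: 56000.
Farrukh's bid 57200 is the highest overall, so Farrukh wins and pays the second-highest bid, 56000.
Payoff = value − price = 7500 − 56000 = -48500.
Overbidding won the item at a price above value — truthful bidding would have avoided this loss.

Farrukh's payoff: -48500.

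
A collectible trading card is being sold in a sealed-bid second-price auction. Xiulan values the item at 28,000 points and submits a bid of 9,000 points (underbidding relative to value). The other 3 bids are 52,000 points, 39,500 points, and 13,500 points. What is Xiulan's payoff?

0 points

Highest competing bid: 52,000 points.
Xiulan's bid 9,000 points is not the highest, so Xiulan loses, pays nothing, and earns zero payoff.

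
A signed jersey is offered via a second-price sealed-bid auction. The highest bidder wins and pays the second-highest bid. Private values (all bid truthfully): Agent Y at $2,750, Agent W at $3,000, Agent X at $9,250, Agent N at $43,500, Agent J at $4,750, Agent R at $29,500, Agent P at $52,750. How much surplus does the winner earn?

Sorted high to low: Agent P $52,750, then Agent N $43,500, then Agent R $29,500, then Agent X $9,250, then Agent J $4,750, then Agent W $3,000, then Agent Y $2,750.
Agent P wins with the top bid and pays the second-highest, $43,500.
Surplus = $52,750 − $43,500 = $9,250.

Winner's surplus: $9,250.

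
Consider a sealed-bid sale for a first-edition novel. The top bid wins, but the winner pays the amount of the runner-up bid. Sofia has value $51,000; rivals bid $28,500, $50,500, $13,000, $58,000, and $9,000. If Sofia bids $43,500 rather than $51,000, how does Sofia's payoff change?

Change in payoff: $0.

The highest competing bid is $58,000.
Bidding truthfully at $51,000: the top bid is $58,000 (a rival), so Sofia loses. Payoff = $0.
Bidding $43,500: the top bid is $58,000 (a rival), so Sofia loses. Payoff = $0.
Change = $0 − $0 = $0.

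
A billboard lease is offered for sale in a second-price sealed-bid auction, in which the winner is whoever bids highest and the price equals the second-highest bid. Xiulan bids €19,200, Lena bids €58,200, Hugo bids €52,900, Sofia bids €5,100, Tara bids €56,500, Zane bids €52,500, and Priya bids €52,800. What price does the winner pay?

The winner pays €56,500.

Bids in descending order: Lena €58,200, then Tara €56,500, then Hugo €52,900, then Priya €52,800, then Zane €52,500, then Xiulan €19,200, then Sofia €5,100.
Lena is the highest bidder, so Lena wins.
Under the second-price rule, the price is the second-highest bid: €56,500.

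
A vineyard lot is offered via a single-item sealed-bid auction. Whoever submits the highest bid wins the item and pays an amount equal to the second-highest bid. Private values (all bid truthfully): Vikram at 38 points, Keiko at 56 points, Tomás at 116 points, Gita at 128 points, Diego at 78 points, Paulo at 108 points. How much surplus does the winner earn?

Ordered from highest: Gita 128 points > Tomás 116 points > Paulo 108 points > Diego 78 points > Keiko 56 points > Vikram 38 points.
Gita wins with the top bid and pays the second-highest, 116 points.
Surplus = 128 points − 116 points = 12 points.

12 points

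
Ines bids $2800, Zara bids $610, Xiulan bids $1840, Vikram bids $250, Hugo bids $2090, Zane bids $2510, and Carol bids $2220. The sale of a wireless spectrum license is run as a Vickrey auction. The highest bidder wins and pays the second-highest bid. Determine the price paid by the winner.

The winner pays $2510.

Ranking the bids: Ines $2800; Zane $2510; Carol $2220; Hugo $2090; Xiulan $1840; Zara $610; Vikram $250.
Ines has the highest bid, so Ines wins.
The second-highest bid is $2510, so that is what Ines pays.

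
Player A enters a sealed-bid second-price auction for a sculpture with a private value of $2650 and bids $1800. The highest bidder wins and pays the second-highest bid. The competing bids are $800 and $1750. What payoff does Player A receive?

Highest competing bid: $1750.
Player A's bid $1800 is the highest overall, so Player A wins and pays the second-highest bid, $1750.
Payoff = value − price = $2650 − $1750 = $900.

Player A's payoff: $900.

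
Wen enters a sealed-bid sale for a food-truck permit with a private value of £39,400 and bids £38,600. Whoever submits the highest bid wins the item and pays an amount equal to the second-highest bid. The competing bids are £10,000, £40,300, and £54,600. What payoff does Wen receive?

Highest competing bid: £54,600.
Wen's bid £38,600 is not the highest, so Wen loses, pays nothing, and earns zero payoff.

Wen's payoff: £0.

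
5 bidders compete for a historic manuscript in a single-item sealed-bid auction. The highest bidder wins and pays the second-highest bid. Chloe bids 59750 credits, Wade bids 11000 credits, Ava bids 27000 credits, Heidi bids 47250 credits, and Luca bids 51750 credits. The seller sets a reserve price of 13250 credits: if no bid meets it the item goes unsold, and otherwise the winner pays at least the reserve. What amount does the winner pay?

The winner pays 51750 credits.

Sorted high to low: Chloe 59750 credits, then Luca 51750 credits, then Heidi 47250 credits, then Ava 27000 credits, then Wade 11000 credits.
Chloe has the highest bid, so Chloe wins.
The second-highest bid is 51750 credits, which exceeds the reserve, so that sets the price.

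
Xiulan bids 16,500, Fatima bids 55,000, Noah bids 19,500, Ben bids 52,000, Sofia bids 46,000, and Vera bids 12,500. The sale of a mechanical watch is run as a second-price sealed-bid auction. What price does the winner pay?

Ordered from highest: Fatima 55,000 > Ben 52,000 > Sofia 46,000 > Noah 19,500 > Xiulan 16,500 > Vera 12,500.
Fatima has the highest bid, so Fatima wins.
The second-highest bid is 52,000, so that is what Fatima pays.

52,000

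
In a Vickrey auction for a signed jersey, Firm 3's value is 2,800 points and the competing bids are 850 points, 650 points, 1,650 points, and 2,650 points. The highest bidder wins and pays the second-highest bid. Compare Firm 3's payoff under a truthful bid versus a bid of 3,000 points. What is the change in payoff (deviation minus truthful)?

0 points

The highest competing bid is 2,650 points.
Bidding truthfully at 2,800 points: Firm 3 has the top bid, wins, and pays the second-highest bid 2,650 points. Payoff = 2,800 points − 2,650 points = 150 points.
Bidding 3,000 points: Firm 3 has the top bid, wins, and pays the second-highest bid 2,650 points. Payoff = 2,800 points − 2,650 points = 150 points.
Change = 150 points − 150 points = 0 points.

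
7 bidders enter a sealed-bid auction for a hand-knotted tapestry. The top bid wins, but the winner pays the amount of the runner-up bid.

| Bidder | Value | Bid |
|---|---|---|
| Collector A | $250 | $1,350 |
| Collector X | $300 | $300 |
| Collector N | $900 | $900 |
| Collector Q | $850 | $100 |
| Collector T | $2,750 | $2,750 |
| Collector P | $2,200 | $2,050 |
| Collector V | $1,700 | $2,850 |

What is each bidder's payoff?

Sorted high to low: Collector V $2,850; Collector T $2,750; Collector P $2,050; Collector A $1,350; Collector N $900; Collector X $300; Collector Q $100.
Collector V has the top bid and wins; the price is the second-highest bid, $2,750.
Collector V's payoff = $1,700 − $2,750 = -$1,050. All other bidders lose, so their payoff is 0.

Payoffs: Collector A $0, Collector X $0, Collector N $0, Collector Q $0, Collector T $0, Collector P $0, Collector V -$1,050.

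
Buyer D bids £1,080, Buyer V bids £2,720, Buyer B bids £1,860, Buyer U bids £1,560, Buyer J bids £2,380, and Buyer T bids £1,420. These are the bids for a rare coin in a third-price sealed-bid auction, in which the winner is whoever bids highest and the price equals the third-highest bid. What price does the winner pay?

Price paid: £1,860.

Ordered from highest: Buyer V £2,720, then Buyer J £2,380, then Buyer B £1,860, then Buyer U £1,560, then Buyer T £1,420, then Buyer D £1,080.
Buyer V is the highest bidder, so Buyer V wins.
Under the third-price rule, the price is the third-highest bid: £1,860.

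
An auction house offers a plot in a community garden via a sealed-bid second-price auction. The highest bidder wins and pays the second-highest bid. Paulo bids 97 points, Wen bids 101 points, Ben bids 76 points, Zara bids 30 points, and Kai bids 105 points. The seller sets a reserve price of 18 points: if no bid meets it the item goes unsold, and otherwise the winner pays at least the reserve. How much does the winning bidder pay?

Ranking the bids: Kai 105 points, then Wen 101 points, then Paulo 97 points, then Ben 76 points, then Zara 30 points.
Kai has the highest bid, so Kai wins.
The second-highest bid is 101 points, which exceeds the reserve, so that sets the price.

Price paid: 101 points.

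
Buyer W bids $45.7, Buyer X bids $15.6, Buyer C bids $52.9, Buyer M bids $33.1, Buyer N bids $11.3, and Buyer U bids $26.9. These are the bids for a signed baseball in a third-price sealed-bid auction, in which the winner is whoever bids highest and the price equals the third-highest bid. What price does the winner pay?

Ranking the bids: Buyer C $52.9 > Buyer W $45.7 > Buyer M $33.1 > Buyer U $26.9 > Buyer X $15.6 > Buyer N $11.3.
Buyer C is the highest bidder, so Buyer C wins.
Under the third-price rule, the price is the third-highest bid: $33.1.

$33.1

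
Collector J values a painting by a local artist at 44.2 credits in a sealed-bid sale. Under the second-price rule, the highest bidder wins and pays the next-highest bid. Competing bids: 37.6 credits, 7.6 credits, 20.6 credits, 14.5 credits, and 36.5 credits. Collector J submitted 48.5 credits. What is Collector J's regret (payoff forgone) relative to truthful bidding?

Payoff forgone: 0.0 credits.

The highest competing bid is 37.6 credits.
Bidding truthfully at 44.2 credits: Collector J has the top bid, wins, and pays the second-highest bid 37.6 credits. Payoff = 44.2 credits − 37.6 credits = 6.6 credits.
Bidding 48.5 credits: Collector J has the top bid, wins, and pays the second-highest bid 37.6 credits. Payoff = 44.2 credits − 37.6 credits = 6.6 credits.
Regret = truthful payoff − actual payoff = 6.6 credits − 6.6 credits = 0.0 credits.
The bid only affects whether you win, not the price — here both bids land on the same side of the top rival bid, so the deviation is payoff-neutral.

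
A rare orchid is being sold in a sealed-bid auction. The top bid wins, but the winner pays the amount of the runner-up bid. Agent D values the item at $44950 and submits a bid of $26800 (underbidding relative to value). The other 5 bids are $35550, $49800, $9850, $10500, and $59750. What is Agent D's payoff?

Agent D's payoff: $0.

Highest competing bid: $59750.
Agent D's bid $26800 is not the highest, so Agent D loses, pays nothing, and earns zero payoff.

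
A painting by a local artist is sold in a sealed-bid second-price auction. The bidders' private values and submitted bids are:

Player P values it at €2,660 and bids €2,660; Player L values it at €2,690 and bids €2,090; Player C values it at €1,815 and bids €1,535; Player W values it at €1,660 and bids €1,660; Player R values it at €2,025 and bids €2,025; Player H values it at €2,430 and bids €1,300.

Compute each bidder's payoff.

Player P €570, Player L €0, Player C €0, Player W €0, Player R €0, Player H €0.

Ranking the bids: Player P €2,660 > Player L €2,090 > Player R €2,025 > Player W €1,660 > Player C €1,535 > Player H €1,300.
Player P has the top bid and wins; the price is the second-highest bid, €2,090.
Player P's payoff = €2,660 − €2,090 = €570. All other bidders lose, so their payoff is 0.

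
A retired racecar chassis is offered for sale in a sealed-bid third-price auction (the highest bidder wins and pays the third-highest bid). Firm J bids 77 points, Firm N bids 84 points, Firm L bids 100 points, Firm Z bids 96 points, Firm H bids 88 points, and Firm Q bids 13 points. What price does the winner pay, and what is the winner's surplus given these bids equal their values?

Price 88 points; surplus 12 points.

Ordered from highest: Firm L 100 points > Firm Z 96 points > Firm H 88 points > Firm N 84 points > Firm J 77 points > Firm Q 13 points.
Firm L is the highest bidder, so Firm L wins.
Under the third-price rule, the price is the third-highest bid: 88 points.
Surplus = 100 points − 88 points = 12 points.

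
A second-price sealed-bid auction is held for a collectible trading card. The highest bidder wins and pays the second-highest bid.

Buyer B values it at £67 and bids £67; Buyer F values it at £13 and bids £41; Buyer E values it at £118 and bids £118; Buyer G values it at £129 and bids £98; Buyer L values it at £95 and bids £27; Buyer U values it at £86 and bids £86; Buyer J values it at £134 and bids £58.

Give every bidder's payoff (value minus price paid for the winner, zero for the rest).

Ordered from highest: Buyer E £118, then Buyer G £98, then Buyer U £86, then Buyer B £67, then Buyer J £58, then Buyer F £41, then Buyer L £27.
Buyer E has the top bid and wins; the price is the second-highest bid, £98.
Buyer E's payoff = £118 − £98 = £20. All other bidders lose, so their payoff is 0.

Payoffs: Buyer B £0, Buyer F £0, Buyer E £20, Buyer G £0, Buyer L £0, Buyer U £0, Buyer J £0.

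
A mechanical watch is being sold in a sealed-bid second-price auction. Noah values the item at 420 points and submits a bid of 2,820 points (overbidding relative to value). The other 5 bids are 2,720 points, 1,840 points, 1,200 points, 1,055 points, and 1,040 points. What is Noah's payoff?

Highest competing bid: 2,720 points.
Noah's bid 2,820 points is the highest overall, so Noah wins and pays the second-highest bid, 2,720 points.
Payoff = value − price = 420 points − 2,720 points = -2,300 points.

-2,300 points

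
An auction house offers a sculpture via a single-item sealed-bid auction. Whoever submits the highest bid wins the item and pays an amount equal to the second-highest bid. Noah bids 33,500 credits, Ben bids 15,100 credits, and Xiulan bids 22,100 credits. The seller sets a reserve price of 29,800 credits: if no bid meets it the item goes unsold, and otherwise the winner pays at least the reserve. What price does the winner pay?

Price paid: 29,800 credits.

Bids in descending order: Noah 33,500 credits, then Xiulan 22,100 credits, then Ben 15,100 credits.
Noah has the highest bid, so Noah wins.
The second-highest bid is 22,100 credits, but the reserve 29,800 credits is higher, so the price is the reserve.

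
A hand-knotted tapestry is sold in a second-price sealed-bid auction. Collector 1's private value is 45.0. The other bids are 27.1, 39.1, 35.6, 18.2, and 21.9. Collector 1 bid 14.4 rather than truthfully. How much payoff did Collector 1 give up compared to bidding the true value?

The highest competing bid is 39.1.
Bidding truthfully at 45.0: Collector 1 has the top bid, wins, and pays the second-highest bid 39.1. Payoff = 45.0 − 39.1 = 5.9.
Bidding 14.4: the top bid is 39.1 (a rival), so Collector 1 loses. Payoff = 0.0.
Regret = truthful payoff − actual payoff = 5.9 − 0.0 = 5.9.

Regret: 5.9.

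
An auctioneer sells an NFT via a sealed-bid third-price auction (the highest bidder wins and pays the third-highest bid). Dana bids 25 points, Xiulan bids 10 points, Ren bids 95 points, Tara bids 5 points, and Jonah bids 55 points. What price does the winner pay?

The winner pays 25 points.

Ranking the bids: Ren 95 points, then Jonah 55 points, then Dana 25 points, then Xiulan 10 points, then Tara 5 points.
Ren is the highest bidder, so Ren wins.
Under the third-price rule, the price is the third-highest bid: 25 points.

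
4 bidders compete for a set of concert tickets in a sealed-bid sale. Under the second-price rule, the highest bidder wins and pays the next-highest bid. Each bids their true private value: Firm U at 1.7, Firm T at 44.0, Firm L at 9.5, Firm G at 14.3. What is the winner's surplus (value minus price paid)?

Ordered from highest: Firm T 44.0, then Firm G 14.3, then Firm L 9.5, then Firm U 1.7.
Firm T wins with the top bid and pays the second-highest, 14.3.
Surplus = 44.0 − 14.3 = 29.7.

29.7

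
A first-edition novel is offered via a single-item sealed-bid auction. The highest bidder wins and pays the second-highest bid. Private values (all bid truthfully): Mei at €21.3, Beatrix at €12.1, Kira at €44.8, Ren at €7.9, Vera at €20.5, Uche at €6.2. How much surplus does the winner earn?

Winner's surplus: €23.5.

Bids in descending order: Kira €44.8 > Mei €21.3 > Vera €20.5 > Beatrix €12.1 > Ren €7.9 > Uche €6.2.
Kira wins with the top bid and pays the second-highest, €21.3.
Surplus = €44.8 − €21.3 = €23.5.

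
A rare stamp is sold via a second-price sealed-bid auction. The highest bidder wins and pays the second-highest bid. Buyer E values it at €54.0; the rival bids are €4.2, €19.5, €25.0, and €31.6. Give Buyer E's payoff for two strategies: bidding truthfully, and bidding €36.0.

Truthful: €22.4; alternative: €22.4.

The highest competing bid is €31.6.
Bidding truthfully at €54.0: Buyer E has the top bid, wins, and pays the second-highest bid €31.6. Payoff = €54.0 − €31.6 = €22.4.
Bidding €36.0: Buyer E has the top bid, wins, and pays the second-highest bid €31.6. Payoff = €54.0 − €31.6 = €22.4.
The bid only affects whether you win, not the price — here both bids land on the same side of the top rival bid, so the deviation is payoff-neutral.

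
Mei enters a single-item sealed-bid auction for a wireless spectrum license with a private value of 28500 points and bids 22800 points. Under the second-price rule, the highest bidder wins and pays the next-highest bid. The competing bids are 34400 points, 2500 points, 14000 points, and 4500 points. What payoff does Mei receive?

Highest competing bid: 34400 points.
Mei's bid 22800 points is not the highest, so Mei loses, pays nothing, and earns zero payoff.

Mei's payoff: 0 points.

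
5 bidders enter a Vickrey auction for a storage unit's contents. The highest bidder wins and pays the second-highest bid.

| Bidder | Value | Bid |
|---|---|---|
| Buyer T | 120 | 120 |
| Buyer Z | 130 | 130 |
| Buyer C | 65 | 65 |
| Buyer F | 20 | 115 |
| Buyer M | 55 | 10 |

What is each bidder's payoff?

Bids in descending order: Buyer Z 130, then Buyer T 120, then Buyer F 115, then Buyer C 65, then Buyer M 10.
Buyer Z has the top bid and wins; the price is the second-highest bid, 120.
Buyer Z's payoff = 130 − 120 = 10. All other bidders lose, so their payoff is 0.

Buyer T 0, Buyer Z 10, Buyer C 0, Buyer F 0, Buyer M 0.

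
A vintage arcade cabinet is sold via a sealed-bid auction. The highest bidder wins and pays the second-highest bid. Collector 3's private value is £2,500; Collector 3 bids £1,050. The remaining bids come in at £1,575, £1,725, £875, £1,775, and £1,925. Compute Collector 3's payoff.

Payoff = £0.

Highest competing bid: £1,925.
Collector 3's bid £1,050 is not the highest, so Collector 3 loses, pays nothing, and earns zero payoff.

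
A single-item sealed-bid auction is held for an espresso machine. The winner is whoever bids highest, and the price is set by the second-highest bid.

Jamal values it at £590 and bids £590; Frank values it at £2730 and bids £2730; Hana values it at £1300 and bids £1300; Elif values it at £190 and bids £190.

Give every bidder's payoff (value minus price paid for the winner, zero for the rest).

Ordered from highest: Frank £2730; Hana £1300; Jamal £590; Elif £190.
Frank has the top bid and wins; the price is the second-highest bid, £1300.
Frank's payoff = £2730 − £1300 = £1430. All other bidders lose, so their payoff is 0.

Jamal £0, Frank £1430, Hana £0, Elif £0.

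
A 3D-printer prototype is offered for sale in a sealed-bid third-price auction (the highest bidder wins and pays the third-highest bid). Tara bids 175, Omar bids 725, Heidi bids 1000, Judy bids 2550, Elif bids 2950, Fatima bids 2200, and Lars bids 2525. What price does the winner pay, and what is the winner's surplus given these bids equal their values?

Sorted high to low: Elif 2950 > Judy 2550 > Lars 2525 > Fatima 2200 > Heidi 1000 > Omar 725 > Tara 175.
Elif is the highest bidder, so Elif wins.
Under the third-price rule, the price is the third-highest bid: 2525.
Surplus = 2950 − 2525 = 425.

Price 2525; surplus 425.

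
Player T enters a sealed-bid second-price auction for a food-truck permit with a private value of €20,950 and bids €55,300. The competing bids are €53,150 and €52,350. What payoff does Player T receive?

Player T's payoff: -€32,200.

Highest competing bid: €53,150.
Player T's bid €55,300 is the highest overall, so Player T wins and pays the second-highest bid, €53,150.
Payoff = value − price = €20,950 − €53,150 = -€32,200.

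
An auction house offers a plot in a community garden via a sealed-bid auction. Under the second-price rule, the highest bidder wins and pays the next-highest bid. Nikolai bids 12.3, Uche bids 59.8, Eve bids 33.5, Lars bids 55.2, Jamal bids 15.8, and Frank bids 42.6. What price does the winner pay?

Bids in descending order: Uche 59.8; Lars 55.2; Frank 42.6; Eve 33.5; Jamal 15.8; Nikolai 12.3.
Uche has the highest bid, so Uche wins.
The second-highest bid is 55.2, so that is what Uche pays.

55.2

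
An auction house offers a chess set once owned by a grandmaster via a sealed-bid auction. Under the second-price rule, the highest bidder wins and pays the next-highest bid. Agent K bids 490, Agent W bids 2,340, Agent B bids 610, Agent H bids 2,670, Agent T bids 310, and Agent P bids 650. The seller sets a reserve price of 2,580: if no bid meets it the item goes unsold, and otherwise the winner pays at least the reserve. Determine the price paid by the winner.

Ranking the bids: Agent H 2,670; Agent W 2,340; Agent P 650; Agent B 610; Agent K 490; Agent T 310.
Agent H has the highest bid, so Agent H wins.
The second-highest bid is 2,340, but the reserve 2,580 is higher, so the price is the reserve.

2,580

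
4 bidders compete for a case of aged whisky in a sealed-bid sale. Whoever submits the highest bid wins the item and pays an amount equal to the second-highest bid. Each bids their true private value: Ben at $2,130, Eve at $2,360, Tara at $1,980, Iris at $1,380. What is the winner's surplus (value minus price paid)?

Sorted high to low: Eve $2,360 > Ben $2,130 > Tara $1,980 > Iris $1,380.
Eve wins with the top bid and pays the second-highest, $2,130.
Surplus = $2,360 − $2,130 = $230.

Surplus = $230.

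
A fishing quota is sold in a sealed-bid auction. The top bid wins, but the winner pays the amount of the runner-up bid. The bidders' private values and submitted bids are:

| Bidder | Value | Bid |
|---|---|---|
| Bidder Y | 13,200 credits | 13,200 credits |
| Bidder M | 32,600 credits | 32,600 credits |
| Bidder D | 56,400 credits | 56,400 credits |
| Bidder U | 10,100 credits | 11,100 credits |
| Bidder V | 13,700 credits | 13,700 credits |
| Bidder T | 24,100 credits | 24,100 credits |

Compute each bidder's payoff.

Payoffs: Bidder Y 0 credits, Bidder M 0 credits, Bidder D 23,800 credits, Bidder U 0 credits, Bidder V 0 credits, Bidder T 0 credits.

Ordered from highest: Bidder D 56,400 credits; Bidder M 32,600 credits; Bidder T 24,100 credits; Bidder V 13,700 credits; Bidder Y 13,200 credits; Bidder U 11,100 credits.
Bidder D has the top bid and wins; the price is the second-highest bid, 32,600 credits.
Bidder D's payoff = 56,400 credits − 32,600 credits = 23,800 credits. All other bidders lose, so their payoff is 0.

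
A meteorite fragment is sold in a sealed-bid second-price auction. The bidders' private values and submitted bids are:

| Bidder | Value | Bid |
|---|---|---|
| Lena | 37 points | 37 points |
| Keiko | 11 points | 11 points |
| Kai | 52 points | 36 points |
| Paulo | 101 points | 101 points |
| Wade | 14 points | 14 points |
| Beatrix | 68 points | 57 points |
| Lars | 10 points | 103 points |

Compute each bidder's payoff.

Payoffs: Lena 0 points, Keiko 0 points, Kai 0 points, Paulo 0 points, Wade 0 points, Beatrix 0 points, Lars -91 points.

Ordered from highest: Lars 103 points, then Paulo 101 points, then Beatrix 57 points, then Lena 37 points, then Kai 36 points, then Wade 14 points, then Keiko 11 points.
Lars has the top bid and wins; the price is the second-highest bid, 101 points.
Lars's payoff = 10 points − 101 points = -91 points. All other bidders lose, so their payoff is 0.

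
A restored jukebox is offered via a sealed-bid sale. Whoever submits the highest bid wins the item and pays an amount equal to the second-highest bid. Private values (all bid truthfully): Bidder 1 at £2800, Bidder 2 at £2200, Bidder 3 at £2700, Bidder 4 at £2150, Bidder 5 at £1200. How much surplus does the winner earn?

Surplus = £100.

Ordered from highest: Bidder 1 £2800; Bidder 3 £2700; Bidder 2 £2200; Bidder 4 £2150; Bidder 5 £1200.
Bidder 1 wins with the top bid and pays the second-highest, £2700.
Surplus = £2800 − £2700 = £100.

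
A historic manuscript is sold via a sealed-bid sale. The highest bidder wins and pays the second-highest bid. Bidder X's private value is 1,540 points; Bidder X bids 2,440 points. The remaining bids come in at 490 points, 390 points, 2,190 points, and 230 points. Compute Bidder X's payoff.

Bidder X's payoff: -650 points.

Highest competing bid: 2,190 points.
Bidder X's bid 2,440 points is the highest overall, so Bidder X wins and pays the second-highest bid, 2,190 points.
Payoff = value − price = 1,540 points − 2,190 points = -650 points.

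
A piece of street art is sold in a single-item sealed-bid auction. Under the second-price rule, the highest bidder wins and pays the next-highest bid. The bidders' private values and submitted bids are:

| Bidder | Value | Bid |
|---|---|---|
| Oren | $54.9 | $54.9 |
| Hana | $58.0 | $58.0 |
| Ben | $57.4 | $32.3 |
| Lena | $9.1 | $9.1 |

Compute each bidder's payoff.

Oren $0.0, Hana $3.1, Ben $0.0, Lena $0.0.

Bids in descending order: Hana $58.0, then Oren $54.9, then Ben $32.3, then Lena $9.1.
Hana has the top bid and wins; the price is the second-highest bid, $54.9.
Hana's payoff = $58.0 − $54.9 = $3.1. All other bidders lose, so their payoff is 0.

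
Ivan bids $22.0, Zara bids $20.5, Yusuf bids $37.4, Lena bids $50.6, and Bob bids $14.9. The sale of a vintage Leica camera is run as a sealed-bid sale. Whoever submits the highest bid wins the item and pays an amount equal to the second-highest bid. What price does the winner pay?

Sorted high to low: Lena $50.6 > Yusuf $37.4 > Ivan $22.0 > Zara $20.5 > Bob $14.9.
Lena has the highest bid, so Lena wins.
The second-highest bid is $37.4, so that is what Lena pays.

Price paid: $37.4.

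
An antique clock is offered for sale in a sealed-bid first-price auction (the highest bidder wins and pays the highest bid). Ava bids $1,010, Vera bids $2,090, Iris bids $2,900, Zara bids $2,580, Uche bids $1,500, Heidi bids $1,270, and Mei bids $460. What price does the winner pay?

$2,900

Ranking the bids: Iris $2,900, then Zara $2,580, then Vera $2,090, then Uche $1,500, then Heidi $1,270, then Ava $1,010, then Mei $460.
Iris is the highest bidder, so Iris wins.
Under the first-price rule, the price is the highest bid: $2,900.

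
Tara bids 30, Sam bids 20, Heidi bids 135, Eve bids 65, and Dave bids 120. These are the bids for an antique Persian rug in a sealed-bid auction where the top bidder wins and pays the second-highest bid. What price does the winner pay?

Ranking the bids: Heidi 135, then Dave 120, then Eve 65, then Tara 30, then Sam 20.
Heidi is the highest bidder, so Heidi wins.
Under the second-price rule, the price is the second-highest bid: 120.

120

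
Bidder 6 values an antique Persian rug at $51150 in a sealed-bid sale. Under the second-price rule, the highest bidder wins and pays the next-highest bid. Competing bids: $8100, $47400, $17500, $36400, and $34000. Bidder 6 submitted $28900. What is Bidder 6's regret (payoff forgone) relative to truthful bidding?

The highest competing bid is $47400.
Bidding truthfully at $51150: Bidder 6 has the top bid, wins, and pays the second-highest bid $47400. Payoff = $51150 − $47400 = $3750.
Bidding $28900: the top bid is $47400 (a rival), so Bidder 6 loses. Payoff = $0.
Regret = truthful payoff − actual payoff = $3750 − $0 = $3750.

$3750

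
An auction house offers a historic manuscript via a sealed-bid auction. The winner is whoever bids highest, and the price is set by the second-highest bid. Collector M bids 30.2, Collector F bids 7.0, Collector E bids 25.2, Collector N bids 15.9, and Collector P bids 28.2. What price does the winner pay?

Bids in descending order: Collector M 30.2 > Collector P 28.2 > Collector E 25.2 > Collector N 15.9 > Collector F 7.0.
Collector M has the highest bid, so Collector M wins.
The second-highest bid is 28.2, so that is what Collector M pays.

28.2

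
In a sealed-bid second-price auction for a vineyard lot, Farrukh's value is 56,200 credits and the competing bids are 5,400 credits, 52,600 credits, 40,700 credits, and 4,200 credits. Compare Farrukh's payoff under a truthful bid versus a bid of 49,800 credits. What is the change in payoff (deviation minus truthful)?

The highest competing bid is 52,600 credits.
Bidding truthfully at 56,200 credits: Farrukh has the top bid, wins, and pays the second-highest bid 52,600 credits. Payoff = 56,200 credits − 52,600 credits = 3,600 credits.
Bidding 49,800 credits: the top bid is 52,600 credits (a rival), so Farrukh loses. Payoff = 0 credits.
Change = 0 credits − 3,600 credits = -3,600 credits.
Deviating from a truthful bid can only lose payoff in a second-price auction — never gain.

-3,600 credits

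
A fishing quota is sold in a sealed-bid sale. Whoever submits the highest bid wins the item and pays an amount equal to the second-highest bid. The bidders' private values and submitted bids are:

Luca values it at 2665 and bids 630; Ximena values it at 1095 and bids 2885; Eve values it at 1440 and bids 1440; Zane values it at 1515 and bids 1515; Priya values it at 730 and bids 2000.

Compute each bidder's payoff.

Payoffs: Luca 0, Ximena -905, Eve 0, Zane 0, Priya 0.

Sorted high to low: Ximena 2885, then Priya 2000, then Zane 1515, then Eve 1440, then Luca 630.
Ximena has the top bid and wins; the price is the second-highest bid, 2000.
Ximena's payoff = 1095 − 2000 = -905. All other bidders lose, so their payoff is 0.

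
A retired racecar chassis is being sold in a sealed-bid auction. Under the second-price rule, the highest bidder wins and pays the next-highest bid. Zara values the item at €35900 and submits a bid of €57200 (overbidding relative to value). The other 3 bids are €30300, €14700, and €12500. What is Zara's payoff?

Highest competing bid: €30300.
Zara's bid €57200 is the highest overall, so Zara wins and pays the second-highest bid, €30300.
Payoff = value − price = €35900 − €30300 = €5600.

Zara's payoff: €5600.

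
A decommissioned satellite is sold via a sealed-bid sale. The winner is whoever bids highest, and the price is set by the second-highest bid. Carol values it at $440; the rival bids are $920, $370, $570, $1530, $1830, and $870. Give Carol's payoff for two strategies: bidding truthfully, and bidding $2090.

(a) $0  (b) -$1390

The highest competing bid is $1830.
Bidding truthfully at $440: the top bid is $1830 (a rival), so Carol loses. Payoff = $0.
Bidding $2090: Carol has the top bid, wins, and pays the second-highest bid $1830. Payoff = $440 − $1830 = -$1390.
Deviating from a truthful bid can only lose payoff in a second-price auction — never gain.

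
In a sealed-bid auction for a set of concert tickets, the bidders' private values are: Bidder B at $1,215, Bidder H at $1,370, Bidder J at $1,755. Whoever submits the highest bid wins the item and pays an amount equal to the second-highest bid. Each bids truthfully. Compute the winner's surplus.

$385

Ranking the bids: Bidder J $1,755 > Bidder H $1,370 > Bidder B $1,215.
Bidder J wins with the top bid and pays the second-highest, $1,370.
Surplus = $1,755 − $1,370 = $385.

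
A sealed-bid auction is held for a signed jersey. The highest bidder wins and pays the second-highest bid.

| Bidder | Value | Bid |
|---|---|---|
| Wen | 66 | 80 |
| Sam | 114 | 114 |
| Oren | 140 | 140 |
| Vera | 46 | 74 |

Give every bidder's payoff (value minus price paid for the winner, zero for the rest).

Ranking the bids: Oren 140; Sam 114; Wen 80; Vera 74.
Oren has the top bid and wins; the price is the second-highest bid, 114.
Oren's payoff = 140 − 114 = 26. All other bidders lose, so their payoff is 0.

Payoffs: Wen 0, Sam 0, Oren 26, Vera 0.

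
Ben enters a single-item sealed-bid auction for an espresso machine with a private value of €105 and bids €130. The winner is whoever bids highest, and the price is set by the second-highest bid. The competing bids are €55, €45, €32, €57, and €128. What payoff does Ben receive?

Highest competing bid: €128.
Ben's bid €130 is the highest overall, so Ben wins and pays the second-highest bid, €128.
Payoff = value − price = €105 − €128 = -€23.

-€23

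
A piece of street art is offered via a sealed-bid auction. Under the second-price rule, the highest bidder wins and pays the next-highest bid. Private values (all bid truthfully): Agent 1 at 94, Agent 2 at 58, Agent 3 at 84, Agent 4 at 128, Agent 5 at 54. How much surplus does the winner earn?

34

Sorted high to low: Agent 4 128, then Agent 1 94, then Agent 3 84, then Agent 2 58, then Agent 5 54.
Agent 4 wins with the top bid and pays the second-highest, 94.
Surplus = 128 − 94 = 34.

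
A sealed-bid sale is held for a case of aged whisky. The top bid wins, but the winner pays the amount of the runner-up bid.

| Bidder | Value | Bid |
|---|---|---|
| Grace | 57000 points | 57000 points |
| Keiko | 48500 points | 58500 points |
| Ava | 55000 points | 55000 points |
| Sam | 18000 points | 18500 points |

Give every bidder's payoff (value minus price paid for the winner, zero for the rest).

Bids in descending order: Keiko 58500 points > Grace 57000 points > Ava 55000 points > Sam 18500 points.
Keiko has the top bid and wins; the price is the second-highest bid, 57000 points.
Keiko's payoff = 48500 points − 57000 points = -8500 points. All other bidders lose, so their payoff is 0.

Payoffs: Grace 0 points, Keiko -8500 points, Ava 0 points, Sam 0 points.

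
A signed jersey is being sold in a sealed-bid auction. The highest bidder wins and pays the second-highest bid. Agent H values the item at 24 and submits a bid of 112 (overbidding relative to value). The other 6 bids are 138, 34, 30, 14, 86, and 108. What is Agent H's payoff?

Highest competing bid: 138.
Agent H's bid 112 is not the highest, so Agent H loses, pays nothing, and earns zero payoff.

Agent H's payoff: 0.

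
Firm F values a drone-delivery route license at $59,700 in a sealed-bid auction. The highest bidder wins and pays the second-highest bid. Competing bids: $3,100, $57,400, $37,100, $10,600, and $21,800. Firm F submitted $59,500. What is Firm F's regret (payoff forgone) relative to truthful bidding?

The highest competing bid is $57,400.
Bidding truthfully at $59,700: Firm F has the top bid, wins, and pays the second-highest bid $57,400. Payoff = $59,700 − $57,400 = $2,300.
Bidding $59,500: Firm F has the top bid, wins, and pays the second-highest bid $57,400. Payoff = $59,700 − $57,400 = $2,300.
Regret = truthful payoff − actual payoff = $2,300 − $2,300 = $0.

$0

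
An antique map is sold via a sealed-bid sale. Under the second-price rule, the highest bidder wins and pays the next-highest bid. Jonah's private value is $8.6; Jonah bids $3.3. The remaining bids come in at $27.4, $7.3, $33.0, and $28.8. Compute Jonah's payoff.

Jonah's payoff: $0.0.

Highest competing bid: $33.0.
Jonah's bid $3.3 is not the highest, so Jonah loses, pays nothing, and earns zero payoff.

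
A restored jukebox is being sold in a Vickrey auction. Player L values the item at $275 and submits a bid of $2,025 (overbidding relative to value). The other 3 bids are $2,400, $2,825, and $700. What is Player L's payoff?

Payoff = $0.

Highest competing bid: $2,825.
Player L's bid $2,025 is not the highest, so Player L loses, pays nothing, and earns zero payoff.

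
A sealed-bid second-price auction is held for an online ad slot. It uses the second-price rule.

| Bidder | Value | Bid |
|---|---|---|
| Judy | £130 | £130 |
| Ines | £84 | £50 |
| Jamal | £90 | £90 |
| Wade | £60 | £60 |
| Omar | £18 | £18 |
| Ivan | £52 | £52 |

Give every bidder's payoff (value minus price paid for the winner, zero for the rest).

Payoffs: Judy £40, Ines £0, Jamal £0, Wade £0, Omar £0, Ivan £0.

Ordered from highest: Judy £130 > Jamal £90 > Wade £60 > Ivan £52 > Ines £50 > Omar £18.
Judy has the top bid and wins; the price is the second-highest bid, £90.
Judy's payoff = £130 − £90 = £40. All other bidders lose, so their payoff is 0.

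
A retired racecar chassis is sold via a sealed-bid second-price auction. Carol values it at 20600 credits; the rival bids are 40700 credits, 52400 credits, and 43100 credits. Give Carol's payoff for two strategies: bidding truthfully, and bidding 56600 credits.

The highest competing bid is 52400 credits.
Bidding truthfully at 20600 credits: the top bid is 52400 credits (a rival), so Carol loses. Payoff = 0 credits.
Bidding 56600 credits: Carol has the top bid, wins, and pays the second-highest bid 52400 credits. Payoff = 20600 credits − 52400 credits = -31800 credits.
Deviating from a truthful bid can only lose payoff in a second-price auction — never gain.

Truthful: 0 credits; alternative: -31800 credits.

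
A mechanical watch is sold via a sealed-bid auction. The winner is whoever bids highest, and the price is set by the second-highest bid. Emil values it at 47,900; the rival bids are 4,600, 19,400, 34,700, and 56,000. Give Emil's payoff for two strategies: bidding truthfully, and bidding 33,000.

Truthful: 0; alternative: 0.

The highest competing bid is 56,000.
Bidding truthfully at 47,900: the top bid is 56,000 (a rival), so Emil loses. Payoff = 0.
Bidding 33,000: the top bid is 56,000 (a rival), so Emil loses. Payoff = 0.
The bid only affects whether you win, not the price — here both bids land on the same side of the top rival bid, so the deviation is payoff-neutral.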